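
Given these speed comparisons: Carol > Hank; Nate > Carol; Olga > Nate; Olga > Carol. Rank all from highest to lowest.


Constraints: Carol > Hank; Nate > Carol; Olga > Nate; Olga > Carol
Method: at each step, the next-highest is the one remaining person who never appears on the smaller side of a constraint between remaining people.
  Step 1: remaining {Hank, Carol, Nate, Olga}; on the smaller side: {Hank, Carol, Nate} → Olga is next (Olga > Nate; Olga > Carol).
  Step 2: remaining {Hank, Carol, Nate}; on the smaller side: {Hank, Carol} → Nate is next (Nate > Carol).
  Step 3: remaining {Hank, Carol}; on the smaller side: {Hank} → Carol is next (Carol > Hank).
  Step 4: only Hank remains → lowest.
Final ranking (highest to lowest):

Olga > Nate > Carol > Hank


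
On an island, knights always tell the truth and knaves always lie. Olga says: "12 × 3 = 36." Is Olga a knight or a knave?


Statement: "12 × 3 = 36."
Actual: 12 × 3 = 36
Claimed: 36
Statement is TRUE → Olga tells the truth → Knight

Knight


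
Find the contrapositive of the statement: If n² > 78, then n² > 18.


Original: If n² > 78, then n² > 18
Contrapositive: If ¬Q, then ¬P
Negate Q: not (n² > 18)
Negate P: not (n² > 78)

If not (n² > 18), then not (n² > 78).


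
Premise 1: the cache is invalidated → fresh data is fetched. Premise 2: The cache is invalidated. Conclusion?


Modus ponens: P → Q, P ⊢ Q
P: the cache is invalidated
Q: fresh data is fetched
We have P → Q and P is true.
By modus ponens, Q must be true.

Fresh data is fetched


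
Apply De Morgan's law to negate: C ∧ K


De Morgan's law: ¬(P ∧ Q) ≡ ¬P ∨ ¬Q
¬(C ∧ K) = ¬C ∨ ¬K

¬C ∨ ¬K


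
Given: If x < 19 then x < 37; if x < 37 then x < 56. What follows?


Hypothetical syllogism: P → Q, Q → R ⊢ P → R
Premise 1: x < 19 → x < 37
Premise 2: x < 37 → x < 56
Chain the implications: the middle term (x < 37) links the two.
Conclusion: If x < 19, then x < 56.

If x < 19, then x < 56.


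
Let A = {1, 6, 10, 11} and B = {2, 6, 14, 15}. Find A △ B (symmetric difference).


A = {1, 6, 10, 11}
B = {2, 6, 14, 15}
Operation: symmetric difference
In A only: [1, 10, 11], in B only: [2, 14, 15]

{1, 2, 10, 11, 14, 15}


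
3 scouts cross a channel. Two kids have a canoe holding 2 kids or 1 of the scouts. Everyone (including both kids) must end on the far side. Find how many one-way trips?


Per crossing of one of the scouts: kids→, one←, one of the scouts→, one← = 4 trips
3 × 4 = 12, + 1 final kids→ = 13
Minimum trips = 13

13


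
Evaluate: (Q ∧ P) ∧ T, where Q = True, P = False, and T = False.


Q = True, P = False, T = False
Step 1: Q ∧ P = True AND False = False
Step 2: False ∧ T = False AND False = False
AND is true only when ALL operands are true.

False


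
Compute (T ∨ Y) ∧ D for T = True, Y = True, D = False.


T = True, Y = True, D = False
Step 1: T ∨ Y = True OR True = True
Step 2: True ∧ D = True AND False = False
OR is true when at least one operand is true; AND requires both.

False


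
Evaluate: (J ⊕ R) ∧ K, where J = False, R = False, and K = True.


J = False, R = False, K = True
Step 1: J ⊕ R = False XOR False = False
Step 2: False ∧ K = False AND True = False
XOR true when exactly one of J,R is true; then AND with K.

False


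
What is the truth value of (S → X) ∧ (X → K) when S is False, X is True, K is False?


S = False, X = True, K = False
Step 1: S → X is false only when S=True and X=False. Result: True
Step 2: X → K is false only when X=True and K=False. Result: False
Step 3: True ∧ False = False

False


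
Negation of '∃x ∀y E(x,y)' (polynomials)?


Original: ∃x ∀y E(x,y)
Rule: ¬∀→∃, ¬∃→∀, negate predicate.
Negation: ∀x ∃y ¬E(x,y)

∀x ∃y ¬E(x,y)


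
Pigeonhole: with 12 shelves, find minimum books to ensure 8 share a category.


Pigeonhole: to guarantee k in one of n categories, need (k-1)×n + 1.
k = 8, n = 12
Minimum = (8-1) × 12 + 1 = 7 × 12 + 1

85


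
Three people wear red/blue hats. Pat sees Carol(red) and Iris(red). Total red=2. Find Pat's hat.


Total red = 2, seen red = 2
Own red = 2 - 2 = 0
Pat's hat is blue.

blue


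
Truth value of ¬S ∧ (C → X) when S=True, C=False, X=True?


S = True, C = False, X = True
Expression: ¬S ∧ (C → X)
Step 1: ¬S = NOT True = False
Step 2: C → X = False → True (false only if C=True, X=False) = True
Step 3: (False) ∧ (True) = False AND True = False

False


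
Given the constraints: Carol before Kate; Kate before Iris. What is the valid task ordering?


Constraints: Carol before Kate; Kate before Iris
Method: repeatedly schedule the remaining task that has no remaining task required before it.
  Step 1: remaining {Iris, Carol, Kate}; every task except Carol still has a predecessor pending → schedule Carol.
  Step 2: remaining {Iris, Kate}; every task except Kate still has a predecessor pending → schedule Kate.
  Step 3: only Iris remains → schedule Iris.
Resulting order:

Carol → Kate → Iris


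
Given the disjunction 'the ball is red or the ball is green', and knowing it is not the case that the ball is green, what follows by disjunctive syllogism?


Disjunctive syllogism: P ∨ Q, ¬P ⊢ Q
Disjunction: the ball is red ∨ the ball is green
We know it is not the case that the ball is green.
By disjunctive syllogism, the other disjunct must be true.

The ball is red


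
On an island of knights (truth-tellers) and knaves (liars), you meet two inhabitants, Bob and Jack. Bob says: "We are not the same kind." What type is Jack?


Bob says: "We are not the same kind."
Case 1: Bob is a Knight (truth-teller)
  Statement is true → they ARE different → Jack is a Knave
Case 2: Bob is a Knave (liar)
  Statement is false → they are NOT different → Jack is a Knave
In both cases, Jack is a Knave.

Knave


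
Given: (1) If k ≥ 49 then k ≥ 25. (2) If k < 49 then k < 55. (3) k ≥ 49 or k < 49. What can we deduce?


Constructive dilemma: (P → Q) ∧ (R → S), P ∨ R ⊢ Q ∨ S
Premise 1: k ≥ 49 → k ≥ 25
Premise 2: k < 49 → k < 55
Premise 3: k ≥ 49 ∨ k < 49
Case 1: Assuming k ≥ 49, then by Premise 1, k ≥ 25.
Case 2: Assuming k < 49, then by Premise 2, k < 55.
Since one of k ≥ 49 or k < 49 must hold, we get k ≥ 25 or k < 55.

k ≥ 25 or k < 55.


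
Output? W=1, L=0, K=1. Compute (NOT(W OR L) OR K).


W OR L = 1
NOT(1) = 0
0 OR 1 = 1

1


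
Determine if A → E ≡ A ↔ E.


Expression 1: A → E
Expression 2: A ↔ E
Truth table (A E | Expr1 Expr2):
  T T |   T     T
  T F |   F     F
  F T |   T     F   ← differ
  F F |   T     T
Counterexample: A=F, E=T gives Expr1 = T but Expr2 = F, so the expressions are NOT logically equivalent.

No


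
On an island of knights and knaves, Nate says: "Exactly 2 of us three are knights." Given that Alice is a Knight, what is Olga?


Nate claims exactly 2 knights among Nate, Alice, Olga.
Given: Alice is a Knight.

Case 1: Nate is a Knight (tells truth)
  Then exactly 2 of the three are knights.
  Counting Nate, Alice: 2 knight(s) so far. Need 0 more → Olga = Knave.
Case 2: Nate is a Knave (lies)
  Then the count is NOT 2.
  If Olga = Knight, count = 2 = 2 → claim would be true, contradicts lie.
  If Olga = Knave, count = 1 ≠ 2 → lie confirmed ✓

Olga is a Knave.

Knave


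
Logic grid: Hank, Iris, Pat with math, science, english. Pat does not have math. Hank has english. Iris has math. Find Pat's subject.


From clues:
  Iris → math
  Hank → english
By elimination, Pat gets the remaining.

science


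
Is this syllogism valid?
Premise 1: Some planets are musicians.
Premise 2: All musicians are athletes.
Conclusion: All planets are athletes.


Premise 1: Some planets are musicians.
Premise 2: All musicians are athletes.
Conclusion: All planets are athletes.
Fallacy: illicit minor. The minor term (planets) is distributed in the conclusion ('All planets ...') but undistributed in its premise ('Some planets are musicians' doesn't cover all planets).
Only 'Some planets are athletes' follows, not 'All'.

Invalid


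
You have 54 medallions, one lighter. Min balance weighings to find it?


Each weighing has 3 outcomes (left heavy / balance / right heavy), so k weighings distinguish at most 3^k cases; splitting into three near-equal groups achieves this.
Need 3^k ≥ 54: 3^3 = 27 < 54 ≤ 3^4 = 81
k = ⌈log₃(54)⌉ = 4

4


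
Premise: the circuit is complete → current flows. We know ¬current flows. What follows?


Modus tollens: P → Q, ¬Q ⊢ ¬P
P: the circuit is complete
Q: current flows
We have P → Q and Q is false.
By modus tollens, P must be false.

It is not the case that the circuit is complete


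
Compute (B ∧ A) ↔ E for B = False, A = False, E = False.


B = False, A = False, E = False
Step 1: B ∧ A = False AND False = False
Step 2: (False) ↔ E: true when both sides have same truth value.
Result: False ↔ False = True

True


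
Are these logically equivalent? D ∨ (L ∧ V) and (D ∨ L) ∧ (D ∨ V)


Expression 1: D ∨ (L ∧ V)
Expression 2: (D ∨ L) ∧ (D ∨ V)
Truth table (D L V | Expr1 Expr2):
  T T T |   T     T
  T T F |   T     T
  T F T |   T     T
  T F F |   T     T
  F T T |   T     T
  F T F |   F     F
  F F T |   F     F
  F F F |   F     F
All 8 rows agree, so the expressions are logically equivalent.

Yes


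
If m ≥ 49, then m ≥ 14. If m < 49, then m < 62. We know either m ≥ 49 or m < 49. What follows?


Constructive dilemma: (P → Q) ∧ (R → S), P ∨ R ⊢ Q ∨ S
Premise 1: m ≥ 49 → m ≥ 14
Premise 2: m < 49 → m < 62
Premise 3: m ≥ 49 ∨ m < 49
Case 1: Assuming m ≥ 49, then by Premise 1, m ≥ 14.
Case 2: Assuming m < 49, then by Premise 2, m < 62.
Since one of m ≥ 49 or m < 49 must hold, we get m ≥ 14 or m < 62.

m ≥ 14 or m < 62.


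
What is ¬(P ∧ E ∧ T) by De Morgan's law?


De Morgan's law: ¬(P ∧ Q ∧ R) ≡ ¬P ∨ ¬Q ∨ ¬R
¬(P ∧ E ∧ T) = ¬P ∨ ¬E ∨ ¬T

¬P ∨ ¬E ∨ ¬T


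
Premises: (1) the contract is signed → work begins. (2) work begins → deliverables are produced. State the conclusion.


Hypothetical syllogism: P → Q, Q → R ⊢ P → R
Premise 1: the contract is signed → work begins
Premise 2: work begins → deliverables are produced
Chain the implications: the middle term (work begins) links the two.
Conclusion: If the contract is signed, then deliverables are produced.

If the contract is signed, then deliverables are produced.


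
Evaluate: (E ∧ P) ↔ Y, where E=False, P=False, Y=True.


E = False, P = False, Y = True
Expression: (E ∧ P) ↔ Y
Step 1: E ∧ P = False AND False = False
Step 2: (False) ↔ Y = (False iff True) = False

False


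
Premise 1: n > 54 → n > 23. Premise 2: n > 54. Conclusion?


Modus ponens: P → Q, P ⊢ Q
P: n > 54
Q: n > 23
We have P → Q and P is true.
By modus ponens, Q must be true.

n > 23


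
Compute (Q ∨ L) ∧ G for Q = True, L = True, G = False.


Q = True, L = True, G = False
Step 1: Q ∨ L = True OR True = True
Step 2: True ∧ G = True AND False = False
OR is true when at least one operand is true; AND requires both.

False


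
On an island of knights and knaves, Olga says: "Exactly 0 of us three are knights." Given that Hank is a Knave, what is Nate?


Olga claims exactly 0 knights among Olga, Hank, Nate.
Given: Hank is a Knave.

Case 1: Olga is a Knight (tells truth)
  Then exactly 0 of the three are knights.
  Counting Olga, Hank: 1 knight(s) so far. Need -1 more → impossible.
Case 2: Olga is a Knave (lies)
  Then the count is NOT 0.
  If Nate = Knave, count = 0 = 0 → claim would be true, contradicts lie.
  If Nate = Knight, count = 1 ≠ 0 → lie confirmed ✓

Nate is a Knight.

Knight


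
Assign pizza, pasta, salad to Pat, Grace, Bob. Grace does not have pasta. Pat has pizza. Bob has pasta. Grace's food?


From clues:
  Bob → pasta
  Pat → pizza
By elimination, Grace gets the remaining.

salad


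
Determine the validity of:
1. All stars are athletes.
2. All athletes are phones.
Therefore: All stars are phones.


Premise 1: All stars are athletes.
Premise 2: All athletes are phones.
Conclusion: All stars are phones.
Barbara syllogism (AAA-1): All A are B, All B are C → All A are C.
Middle term (athletes) distributed in premise 2.

Valid


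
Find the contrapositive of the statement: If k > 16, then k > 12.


Original: If k > 16, then k > 12
Contrapositive: If ¬Q, then ¬P
Negate Q: not (k > 12)
Negate P: not (k > 16)

If not (k > 12), then not (k > 16).


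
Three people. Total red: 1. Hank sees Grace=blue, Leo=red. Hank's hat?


Total red = 1, seen red = 1
Own red = 1 - 1 = 0
Hank's hat is blue.

blue


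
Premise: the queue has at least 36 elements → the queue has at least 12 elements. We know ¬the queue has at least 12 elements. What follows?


Modus tollens: P → Q, ¬Q ⊢ ¬P
P: the queue has at least 36 elements
Q: the queue has at least 12 elements
We have P → Q and Q is false.
By modus tollens, P must be false.

It is not the case that the queue has at least 36 elements


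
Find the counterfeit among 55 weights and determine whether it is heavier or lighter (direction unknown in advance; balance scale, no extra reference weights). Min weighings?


Let n = 55. 110 possibilities (n weights × lighter/heavier); each weighing has 3 outcomes.
Bound for k weighings: say the first weighing puts j weights on each pan. If it tips, the 2j weighed weights remain suspects (each with a known direction) and k-1 weighings give 3^(k-1) outcomes; 3^(k-1) is odd, so 2j ≤ 3^(k-1) - 1. If it balances, the n - 2j unweighed weights remain with direction unknown: 2(n - 2j) ≤ 3^(k-1) - 1 by the same parity argument. Adding, n ≤ (3^(k-1) - 1) + (3^(k-1) - 1)/2 = (3^k - 3)/2, and the classical three-group strategy achieves this (3 weights in 2 weighings, 12 in 3, 39 in 4, 120 in 5).
So we need the smallest k with (3^k - 3)/2 ≥ 55.
k = 4: (3^4 - 3)/2 = 39 < 55 ✗
k = 5: (3^5 - 3)/2 = 120 ≥ 55 ✓

5


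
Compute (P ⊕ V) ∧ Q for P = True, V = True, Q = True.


P = True, V = True, Q = True
Step 1: P ⊕ V = True XOR True = False
Step 2: False ∧ Q = False AND True = False
XOR true when exactly one of P,V is true; then AND with Q.

False


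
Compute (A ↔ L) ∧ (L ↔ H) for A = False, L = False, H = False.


A = False, L = False, H = False
Step 1: A ↔ L is true when A and L have the same value. Result: True
Step 2: L ↔ H is true when L and H have the same value. Result: True
Step 3: True ∧ True = True

True


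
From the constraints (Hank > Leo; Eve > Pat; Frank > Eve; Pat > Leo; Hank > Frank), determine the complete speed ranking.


Constraints: Hank > Leo; Eve > Pat; Frank > Eve; Pat > Leo; Hank > Frank
Method: at each step, the next-highest is the one remaining person who never appears on the smaller side of a constraint between remaining people.
  Step 1: remaining {Eve, Pat, Frank, Hank, Leo}; on the smaller side: {Eve, Pat, Frank, Leo} → Hank is next (Hank > Leo; Hank > Frank).
  Step 2: remaining {Eve, Pat, Frank, Leo}; on the smaller side: {Eve, Pat, Leo} → Frank is next (Frank > Eve).
  Step 3: remaining {Eve, Pat, Leo}; on the smaller side: {Pat, Leo} → Eve is next (Eve > Pat).
  Step 4: remaining {Pat, Leo}; on the smaller side: {Leo} → Pat is next (Pat > Leo).
  Step 5: only Leo remains → lowest.
Final ranking (highest to lowest):

Hank > Frank > Eve > Pat > Leo


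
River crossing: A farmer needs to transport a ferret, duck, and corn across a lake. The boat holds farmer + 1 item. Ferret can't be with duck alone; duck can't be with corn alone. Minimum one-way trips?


1. farmer+duck → 2. farmer ← 3. farmer+ferret → 4. farmer+duck ← 5. farmer+corn → 6. farmer ← 7. farmer+duck →
Minimum trips = 7

7


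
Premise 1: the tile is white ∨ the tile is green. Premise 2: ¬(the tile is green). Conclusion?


Disjunctive syllogism: P ∨ Q, ¬P ⊢ Q
Disjunction: the tile is white ∨ the tile is green
We know it is not the case that the tile is green.
By disjunctive syllogism, the other disjunct must be true.

The tile is white


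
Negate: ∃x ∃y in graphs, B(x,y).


Original: ∃x ∃y B(x,y)
Rule: ¬∀→∃, ¬∃→∀, negate predicate.
Negation: ∀x ∀y ¬B(x,y)

∀x ∀y ¬B(x,y)


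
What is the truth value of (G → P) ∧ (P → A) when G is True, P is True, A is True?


G = True, P = True, A = True
Step 1: G → P is false only when G=True and P=False. Result: True
Step 2: P → A is false only when P=True and A=False. Result: True
Step 3: True ∧ True = True

True


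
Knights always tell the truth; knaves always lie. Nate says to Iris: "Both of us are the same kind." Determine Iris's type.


Nate says: "Both of us are the same kind."
Case 1: Nate is a Knight (truth-teller)
  Statement is true → they ARE the same → Iris is also a Knight
Case 2: Nate is a Knave (liar)
  Statement is false → they are NOT the same → Iris is a Knight
In both cases, Iris is a Knight.

Knight


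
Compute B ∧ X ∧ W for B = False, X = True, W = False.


B = False, X = True, W = False
Step 1: B ∧ X = False AND True = False
Step 2: (False) ∧ W = (False) AND False = False
AND is true only when ALL operands are true.

False


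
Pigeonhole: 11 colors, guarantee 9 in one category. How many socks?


Pigeonhole: to guarantee k in one of n categories, need (k-1)×n + 1.
k = 9, n = 11
Minimum = (9-1) × 11 + 1 = 8 × 11 + 1

89


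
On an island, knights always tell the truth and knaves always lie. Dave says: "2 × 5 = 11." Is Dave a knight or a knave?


Statement: "2 × 5 = 11."
Actual: 2 × 5 = 10
Claimed: 11
Statement is FALSE → Dave lies → Knave

Knave


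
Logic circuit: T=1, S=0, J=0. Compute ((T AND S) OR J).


T AND S = 1&0 = 0
0 OR 0 = 0

0


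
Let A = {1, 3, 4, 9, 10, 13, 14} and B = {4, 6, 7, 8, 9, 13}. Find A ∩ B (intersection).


A = {1, 3, 4, 9, 10, 13, 14}
B = {4, 6, 7, 8, 9, 13}
Operation: intersection
Elements in both: 4, 9, 13

{4, 9, 13}


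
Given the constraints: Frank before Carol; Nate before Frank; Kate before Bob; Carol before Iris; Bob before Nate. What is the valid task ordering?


Constraints: Frank before Carol; Nate before Frank; Kate before Bob; Carol before Iris; Bob before Nate
Method: repeatedly schedule the remaining task that has no remaining task required before it.
  Step 1: remaining {Iris, Frank, Kate, Nate, Carol, Bob}; every task except Kate still has a predecessor pending → schedule Kate.
  Step 2: remaining {Iris, Frank, Nate, Carol, Bob}; every task except Bob still has a predecessor pending → schedule Bob.
  Step 3: remaining {Iris, Frank, Nate, Carol}; every task except Nate still has a predecessor pending → schedule Nate.
  Step 4: remaining {Iris, Frank, Carol}; every task except Frank still has a predecessor pending → schedule Frank.
  Step 5: remaining {Iris, Carol}; every task except Carol still has a predecessor pending → schedule Carol.
  Step 6: only Iris remains → schedule Iris.
Resulting order:

Kate → Bob → Nate → Frank → Carol → Iris


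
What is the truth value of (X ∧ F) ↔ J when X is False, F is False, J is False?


X = False, F = False, J = False
Step 1: X ∧ F = False AND False = False
Step 2: (False) ↔ J: true when both sides have same truth value.
Result: False ↔ False = True

True


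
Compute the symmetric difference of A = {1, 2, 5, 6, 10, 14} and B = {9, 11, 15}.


A = {1, 2, 5, 6, 10, 14}
B = {9, 11, 15}
Operation: symmetric difference
In A only: [1, 2, 5, 6, 10, 14], in B only: [9, 11, 15]

{1, 2, 5, 6, 9, 10, 11, 14, 15}


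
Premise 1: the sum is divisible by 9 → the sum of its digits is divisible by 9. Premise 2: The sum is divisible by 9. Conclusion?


Modus ponens: P → Q, P ⊢ Q
P: the sum is divisible by 9
Q: the sum of its digits is divisible by 9
We have P → Q and P is true.
By modus ponens, Q must be true.

The sum of its digits is divisible by 9


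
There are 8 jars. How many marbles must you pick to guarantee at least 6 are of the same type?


Pigeonhole: to guarantee k in one of n categories, need (k-1)×n + 1.
k = 6, n = 8
Minimum = (6-1) × 8 + 1 = 5 × 8 + 1

41


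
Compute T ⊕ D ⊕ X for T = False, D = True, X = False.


T = False, D = True, X = False
Step 1: T ⊕ D = False XOR True = True
Step 2: True ⊕ X = True XOR False = True
XOR is true when an odd number of operands are true.

True


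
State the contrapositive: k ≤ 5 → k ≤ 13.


Original: If k ≤ 5, then k ≤ 13
Contrapositive: If ¬Q, then ¬P
Negate Q: not (k ≤ 13)
Negate P: not (k ≤ 5)

If not (k ≤ 13), then not (k ≤ 5).


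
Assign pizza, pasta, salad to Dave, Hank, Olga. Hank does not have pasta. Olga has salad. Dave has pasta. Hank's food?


From clues:
  Olga → salad
  Dave → pasta
By elimination, Hank gets the remaining.

pizza


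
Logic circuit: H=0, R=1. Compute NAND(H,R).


H AND R = 0
NOT(0) = 1

1


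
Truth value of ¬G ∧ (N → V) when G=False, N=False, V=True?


G = False, N = False, V = True
Expression: ¬G ∧ (N → V)
Step 1: ¬G = NOT False = True
Step 2: N → V = False → True (false only if N=True, V=False) = True
Step 3: (True) ∧ (True) = True AND True = True

True


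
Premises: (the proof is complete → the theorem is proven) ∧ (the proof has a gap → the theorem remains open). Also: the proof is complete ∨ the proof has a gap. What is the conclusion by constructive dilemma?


Constructive dilemma: (P → Q) ∧ (R → S), P ∨ R ⊢ Q ∨ S
Premise 1: the proof is complete → the theorem is proven
Premise 2: the proof has a gap → the theorem remains open
Premise 3: the proof is complete ∨ the proof has a gap
Case 1: Assuming the proof is complete, then by Premise 1, the theorem is proven.
Case 2: Assuming the proof has a gap, then by Premise 2, the theorem remains open.
Since one of the proof is complete or the proof has a gap must hold, we get the theorem is proven or the theorem remains open.

The theorem is proven or the theorem remains open.


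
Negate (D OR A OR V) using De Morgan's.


De Morgan's law: ¬(P ∨ Q ∨ R) ≡ ¬P ∧ ¬Q ∧ ¬R
¬(D ∨ A ∨ V) = ¬D ∧ ¬A ∧ ¬V

¬D ∧ ¬A ∧ ¬V


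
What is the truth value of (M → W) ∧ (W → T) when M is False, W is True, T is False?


M = False, W = True, T = False
Step 1: M → W is false only when M=True and W=False. Result: True
Step 2: W → T is false only when W=True and T=False. Result: False
Step 3: True ∧ False = False

False


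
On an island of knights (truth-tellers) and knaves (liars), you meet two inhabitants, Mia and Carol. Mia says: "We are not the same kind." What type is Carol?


Mia says: "We are not the same kind."
Case 1: Mia is a Knight (truth-teller)
  Statement is true → they ARE different → Carol is a Knave
Case 2: Mia is a Knave (liar)
  Statement is false → they are NOT different → Carol is a Knave
In both cases, Carol is a Knave.

Knave


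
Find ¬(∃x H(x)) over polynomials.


Original: ∃x H(x)
Rule: ¬∀→∃, ¬∃→∀, negate predicate.
Negation: ∀x ¬H(x)

∀x ¬H(x)


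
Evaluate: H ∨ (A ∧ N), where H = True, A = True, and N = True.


H = True, A = True, N = True
Step 1: A ∧ N = True AND True = True
Step 2: H ∨ True = True OR True = True
AND evaluated first (higher precedence); then OR applied.

True


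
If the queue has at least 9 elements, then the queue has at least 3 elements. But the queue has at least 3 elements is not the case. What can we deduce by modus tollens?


Modus tollens: P → Q, ¬Q ⊢ ¬P
P: the queue has at least 9 elements
Q: the queue has at least 3 elements
We have P → Q and Q is false.
By modus tollens, P must be false.

It is not the case that the queue has at least 9 elements


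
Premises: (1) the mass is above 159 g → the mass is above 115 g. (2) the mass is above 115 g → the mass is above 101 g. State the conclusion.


Hypothetical syllogism: P → Q, Q → R ⊢ P → R
Premise 1: the mass is above 159 g → the mass is above 115 g
Premise 2: the mass is above 115 g → the mass is above 101 g
Chain the implications: the middle term (the mass is above 115 g) links the two.
Conclusion: If the mass is above 159 g, then the mass is above 101 g.

If the mass is above 159 g, then the mass is above 101 g.


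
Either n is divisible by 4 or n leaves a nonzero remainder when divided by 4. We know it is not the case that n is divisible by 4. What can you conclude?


Disjunctive syllogism: P ∨ Q, ¬P ⊢ Q
Disjunction: n is divisible by 4 ∨ n leaves a nonzero remainder when divided by 4
We know it is not the case that n is divisible by 4.
By disjunctive syllogism, the other disjunct must be true.

n leaves a nonzero remainder when divided by 4


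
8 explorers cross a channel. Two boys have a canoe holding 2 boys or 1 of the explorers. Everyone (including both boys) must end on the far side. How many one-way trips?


Per crossing of one of the explorers: boys→, one←, one of the explorers→, one← = 4 trips
8 × 4 = 32, + 1 final boys→ = 33
Minimum trips = 33

33


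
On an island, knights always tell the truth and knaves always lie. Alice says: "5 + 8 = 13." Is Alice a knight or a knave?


Statement: "5 + 8 = 13."
Actual: 5 + 8 = 13
Claimed: 13
Statement is TRUE → Alice tells the truth → Knight

Knight


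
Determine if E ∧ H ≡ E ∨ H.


Expression 1: E ∧ H
Expression 2: E ∨ H
Truth table (E H | Expr1 Expr2):
  T T |   T     T
  T F |   F     T   ← differ
  F T |   F     T   ← differ
  F F |   F     F
Counterexample: E=T, H=F gives Expr1 = F but Expr2 = T, so the expressions are NOT logically equivalent.

No


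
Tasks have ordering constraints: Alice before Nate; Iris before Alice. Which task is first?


Constraints: Alice before Nate; Iris before Alice
The first task can have nothing scheduled before it, so it must never appear on the right of a 'before'.
Tasks appearing after some 'before': Nate, Alice.
The only task not in that list is Iris → it is first.

Iris


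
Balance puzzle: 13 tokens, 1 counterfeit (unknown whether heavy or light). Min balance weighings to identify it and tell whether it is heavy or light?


Let n = 13. 26 possibilities (n tokens × lighter/heavier); each weighing has 3 outcomes.
Bound for k weighings: say the first weighing puts j tokens on each pan. If it tips, the 2j weighed tokens remain suspects (each with a known direction) and k-1 weighings give 3^(k-1) outcomes; 3^(k-1) is odd, so 2j ≤ 3^(k-1) - 1. If it balances, the n - 2j unweighed tokens remain with direction unknown: 2(n - 2j) ≤ 3^(k-1) - 1 by the same parity argument. Adding, n ≤ (3^(k-1) - 1) + (3^(k-1) - 1)/2 = (3^k - 3)/2, and the classical three-group strategy achieves this (3 tokens in 2 weighings, 12 in 3, 39 in 4, 120 in 5).
So we need the smallest k with (3^k - 3)/2 ≥ 13.
k = 3: (3^3 - 3)/2 = 12 < 13 ✗
k = 4: (3^4 - 3)/2 = 39 ≥ 13 ✓

4


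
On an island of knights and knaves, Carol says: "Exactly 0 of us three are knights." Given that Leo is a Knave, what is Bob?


Carol claims exactly 0 knights among Carol, Leo, Bob.
Given: Leo is a Knave.

Case 1: Carol is a Knight (tells truth)
  Then exactly 0 of the three are knights.
  Counting Carol, Leo: 1 knight(s) so far. Need -1 more → impossible.
Case 2: Carol is a Knave (lies)
  Then the count is NOT 0.
  If Bob = Knave, count = 0 = 0 → claim would be true, contradicts lie.
  If Bob = Knight, count = 1 ≠ 0 → lie confirmed ✓

Bob is a Knight.

Knight


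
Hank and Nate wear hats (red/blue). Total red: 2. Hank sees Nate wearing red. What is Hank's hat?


Total red = 2, Nate = red
Red accounted for: 1
Remaining for Hank: 1
Hank's hat is red.

red


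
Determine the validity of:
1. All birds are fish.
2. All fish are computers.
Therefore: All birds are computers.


Premise 1: All birds are fish.
Premise 2: All fish are computers.
Conclusion: All birds are computers.
Barbara syllogism (AAA-1): All A are B, All B are C → All A are C.
Middle term (fish) distributed in premise 2.

Valid


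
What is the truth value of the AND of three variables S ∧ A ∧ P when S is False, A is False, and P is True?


S = False, A = False, P = True
Step 1: S ∧ A = False AND False = False
Step 2: (False) ∧ P = (False) AND True = False
AND is true only when ALL operands are true.

False


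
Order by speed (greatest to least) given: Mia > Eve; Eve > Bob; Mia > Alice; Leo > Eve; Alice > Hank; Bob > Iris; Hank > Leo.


Constraints: Mia > Eve; Eve > Bob; Mia > Alice; Leo > Eve; Alice > Hank; Bob > Iris; Hank > Leo
Method: at each step, the next-highest is the one remaining person who never appears on the smaller side of a constraint between remaining people.
  Step 1: remaining {Mia, Iris, Hank, Bob, Alice, Eve, Leo}; on the smaller side: {Iris, Hank, Bob, Alice, Eve, Leo} → Mia is next (Mia > Eve; Mia > Alice).
  Step 2: remaining {Iris, Hank, Bob, Alice, Eve, Leo}; on the smaller side: {Iris, Hank, Bob, Eve, Leo} → Alice is next (Alice > Hank).
  Step 3: remaining {Iris, Hank, Bob, Eve, Leo}; on the smaller side: {Iris, Bob, Eve, Leo} → Hank is next (Hank > Leo).
  Step 4: remaining {Iris, Bob, Eve, Leo}; on the smaller side: {Iris, Bob, Eve} → Leo is next (Leo > Eve).
  Step 5: remaining {Iris, Bob, Eve}; on the smaller side: {Iris, Bob} → Eve is next (Eve > Bob).
  Step 6: remaining {Iris, Bob}; on the smaller side: {Iris} → Bob is next (Bob > Iris).
  Step 7: only Iris remains → lowest.
Final ranking (highest to lowest):

Mia > Alice > Hank > Leo > Eve > Bob > Iris


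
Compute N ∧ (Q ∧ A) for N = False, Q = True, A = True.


N = False, Q = True, A = True
Step 1: Q ∧ A = True AND True = True
Step 2: N ∧ True = False AND True = False
AND is true only when ALL operands are true.

False


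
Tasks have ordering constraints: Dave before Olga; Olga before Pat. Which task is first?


Constraints: Dave before Olga; Olga before Pat
The first task can have nothing scheduled before it, so it must never appear on the right of a 'before'.
Tasks appearing after some 'before': Olga, Pat.
The only task not in that list is Dave → it is first.

Dave


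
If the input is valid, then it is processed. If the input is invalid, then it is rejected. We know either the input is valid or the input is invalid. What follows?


Constructive dilemma: (P → Q) ∧ (R → S), P ∨ R ⊢ Q ∨ S
Premise 1: the input is valid → it is processed
Premise 2: the input is invalid → it is rejected
Premise 3: the input is valid ∨ the input is invalid
Case 1: Assuming the input is valid, then by Premise 1, it is processed.
Case 2: Assuming the input is invalid, then by Premise 2, it is rejected.
Since one of the input is valid or the input is invalid must hold, we get it is processed or it is rejected.

It is processed or it is rejected.


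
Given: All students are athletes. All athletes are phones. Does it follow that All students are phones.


Premise 1: All students are athletes.
Premise 2: All athletes are phones.
Conclusion: All students are phones.
Barbara syllogism (AAA-1): All A are B, All B are C → All A are C.
Middle term (athletes) distributed in premise 2.

Valid


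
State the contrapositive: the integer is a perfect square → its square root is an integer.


Original: If the integer is a perfect square, then its square root is an integer
Contrapositive: If ¬Q, then ¬P
Negate Q: not (its square root is an integer)
Negate P: not (the integer is a perfect square)

If not (its square root is an integer), then not (the integer is a perfect square).


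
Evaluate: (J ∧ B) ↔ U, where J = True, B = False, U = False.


J = True, B = False, U = False
Step 1: J ∧ B = True AND False = False
Step 2: (False) ↔ U: true when both sides have same truth value.
Result: False ↔ False = True

True


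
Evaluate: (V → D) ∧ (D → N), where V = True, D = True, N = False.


V = True, D = True, N = False
Step 1: V → D is false only when V=True and D=False. Result: True
Step 2: D → N is false only when D=True and N=False. Result: False
Step 3: True ∧ False = False

False


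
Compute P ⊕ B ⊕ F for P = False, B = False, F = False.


P = False, B = False, F = False
Step 1: P ⊕ B = False XOR False = False
Step 2: False ⊕ F = False XOR False = False
XOR is true when an odd number of operands are true.

False


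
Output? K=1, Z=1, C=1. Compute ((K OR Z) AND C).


K OR Z = 1|1 = 1
1 AND 1 = 1

1


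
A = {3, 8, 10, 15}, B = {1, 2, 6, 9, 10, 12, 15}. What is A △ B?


A = {3, 8, 10, 15}
B = {1, 2, 6, 9, 10, 12, 15}
Operation: symmetric difference
In A only: [3, 8], in B only: [1, 2, 6, 9, 12]

{1, 2, 3, 6, 8, 9, 12}


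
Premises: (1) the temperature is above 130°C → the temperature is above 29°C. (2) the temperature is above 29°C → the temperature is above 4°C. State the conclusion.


Hypothetical syllogism: P → Q, Q → R ⊢ P → R
Premise 1: the temperature is above 130°C → the temperature is above 29°C
Premise 2: the temperature is above 29°C → the temperature is above 4°C
Chain the implications: the middle term (the temperature is above 29°C) links the two.
Conclusion: If the temperature is above 130°C, then the temperature is above 4°C.

If the temperature is above 130°C, then the temperature is above 4°C.


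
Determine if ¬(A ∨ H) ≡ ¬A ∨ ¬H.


Expression 1: ¬(A ∨ H)
Expression 2: ¬A ∨ ¬H
Truth table (A H | Expr1 Expr2):
  T T |   F     F
  T F |   F     T   ← differ
  F T |   F     T   ← differ
  F F |   T     T
Counterexample: A=T, H=F gives Expr1 = F but Expr2 = T, so the expressions are NOT logically equivalent.

No


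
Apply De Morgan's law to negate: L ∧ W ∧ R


De Morgan's law: ¬(P ∧ Q ∧ R) ≡ ¬P ∨ ¬Q ∨ ¬R
¬(L ∧ W ∧ R) = ¬L ∨ ¬W ∨ ¬R

¬L ∨ ¬W ∨ ¬R


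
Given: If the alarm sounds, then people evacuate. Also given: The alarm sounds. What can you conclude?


Modus ponens: P → Q, P ⊢ Q
P: the alarm sounds
Q: people evacuate
We have P → Q and P is true.
By modus ponens, Q must be true.

People evacuate


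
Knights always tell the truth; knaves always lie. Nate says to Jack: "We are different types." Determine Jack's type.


Nate says: "We are different types."
Case 1: Nate is a Knight (truth-teller)
  Statement is true → they ARE different → Jack is a Knave
Case 2: Nate is a Knave (liar)
  Statement is false → they are NOT different → Jack is a Knave
In both cases, Jack is a Knave.

Knave


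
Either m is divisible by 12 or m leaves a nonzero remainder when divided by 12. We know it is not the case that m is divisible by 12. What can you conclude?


Disjunctive syllogism: P ∨ Q, ¬P ⊢ Q
Disjunction: m is divisible by 12 ∨ m leaves a nonzero remainder when divided by 12
We know it is not the case that m is divisible by 12.
By disjunctive syllogism, the other disjunct must be true.

m leaves a nonzero remainder when divided by 12


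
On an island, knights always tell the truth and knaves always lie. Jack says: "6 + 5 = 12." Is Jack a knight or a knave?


Statement: "6 + 5 = 12."
Actual: 6 + 5 = 11
Claimed: 12
Statement is FALSE → Jack lies → Knave

Knave


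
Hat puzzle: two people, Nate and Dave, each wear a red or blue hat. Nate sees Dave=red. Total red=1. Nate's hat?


Total red = 1, Dave = red
Red accounted for: 1
Remaining for Nate: 0
Nate's hat is blue.

blue


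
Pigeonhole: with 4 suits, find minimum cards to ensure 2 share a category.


Pigeonhole: to guarantee k in one of n categories, need (k-1)×n + 1.
k = 2, n = 4
Minimum = (2-1) × 4 + 1 = 1 × 4 + 1

5


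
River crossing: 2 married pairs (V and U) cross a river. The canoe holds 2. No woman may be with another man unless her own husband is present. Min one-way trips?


Label couples V and U.
1. WV+WU → (far: WV,WU; near: HV,HU)
2. WV ←   (far: WU; near: HV,HU,WV)
3. HV+HU → (far: HV,HU,WU; near: WV)
4. HV ←   (far: HU,WU; near: HV,WV)  — HV returns, since WV is alone on near bank
5. HV+WV → (far: all four; near: empty)
Every state respects the constraint.
Minimum trips = 5

5


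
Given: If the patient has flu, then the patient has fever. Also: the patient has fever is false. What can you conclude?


Modus tollens: P → Q, ¬Q ⊢ ¬P
P: the patient has flu
Q: the patient has fever
We have P → Q and Q is false.
By modus tollens, P must be false.

It is not the case that the patient has flu


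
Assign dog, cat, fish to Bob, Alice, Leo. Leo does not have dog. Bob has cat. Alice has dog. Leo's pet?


From clues:
  Alice → dog
  Bob → cat
By elimination, Leo gets the remaining.

fish


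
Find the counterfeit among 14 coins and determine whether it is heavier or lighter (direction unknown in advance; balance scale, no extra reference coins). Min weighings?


Let n = 14. 28 possibilities (n coins × lighter/heavier); each weighing has 3 outcomes.
Bound for k weighings: say the first weighing puts j coins on each pan. If it tips, the 2j weighed coins remain suspects (each with a known direction) and k-1 weighings give 3^(k-1) outcomes; 3^(k-1) is odd, so 2j ≤ 3^(k-1) - 1. If it balances, the n - 2j unweighed coins remain with direction unknown: 2(n - 2j) ≤ 3^(k-1) - 1 by the same parity argument. Adding, n ≤ (3^(k-1) - 1) + (3^(k-1) - 1)/2 = (3^k - 3)/2, and the classical three-group strategy achieves this (3 coins in 2 weighings, 12 in 3, 39 in 4, 120 in 5).
So we need the smallest k with (3^k - 3)/2 ≥ 14.
k = 3: (3^3 - 3)/2 = 12 < 14 ✗
k = 4: (3^4 - 3)/2 = 39 ≥ 14 ✓

4


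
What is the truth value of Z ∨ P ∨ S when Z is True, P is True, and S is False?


Z = True, P = True, S = False
Step 1: Z ∨ P = True OR True = True
Step 2: True ∨ S = True OR False = True
OR is true when at least one operand is true.

True


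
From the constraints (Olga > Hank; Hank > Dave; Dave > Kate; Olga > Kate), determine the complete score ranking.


Constraints: Olga > Hank; Hank > Dave; Dave > Kate; Olga > Kate
Method: at each step, the next-highest is the one remaining person who never appears on the smaller side of a constraint between remaining people.
  Step 1: remaining {Kate, Olga, Hank, Dave}; on the smaller side: {Kate, Hank, Dave} → Olga is next (Olga > Hank; Olga > Kate).
  Step 2: remaining {Kate, Hank, Dave}; on the smaller side: {Kate, Dave} → Hank is next (Hank > Dave).
  Step 3: remaining {Kate, Dave}; on the smaller side: {Kate} → Dave is next (Dave > Kate).
  Step 4: only Kate remains → lowest.
Final ranking (highest to lowest):

Olga > Hank > Dave > Kate


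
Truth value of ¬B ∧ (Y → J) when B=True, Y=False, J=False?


B = True, Y = False, J = False
Expression: ¬B ∧ (Y → J)
Step 1: ¬B = NOT True = False
Step 2: Y → J = False → False (false only if Y=True, J=False) = True
Step 3: (False) ∧ (True) = False AND True = False

False


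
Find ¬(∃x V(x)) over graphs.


Original: ∃x V(x)
Rule: ¬∀→∃, ¬∃→∀, negate predicate.
Negation: ∀x ¬V(x)

∀x ¬V(x)


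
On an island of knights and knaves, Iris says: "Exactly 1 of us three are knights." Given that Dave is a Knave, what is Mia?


Iris claims exactly 1 knights among Iris, Dave, Mia.
Given: Dave is a Knave.

Case 1: Iris is a Knight (tells truth)
  Then exactly 1 of the three are knights.
  Counting Iris, Dave: 1 knight(s) so far. Need 0 more → Mia = Knave.
Case 2: Iris is a Knave (lies)
  Then the count is NOT 1.
  If Mia = Knight, count = 1 = 1 → claim would be true, contradicts lie.
  If Mia = Knave, count = 0 ≠ 1 → lie confirmed ✓

Mia is a Knave.

Knave
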